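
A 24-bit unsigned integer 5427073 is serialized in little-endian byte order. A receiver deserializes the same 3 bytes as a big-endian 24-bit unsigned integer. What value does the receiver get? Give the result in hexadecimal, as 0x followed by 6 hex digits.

0x81CF52

5427073 in 24-bit hexadecimal is 0x52CF81.
Stored little-endian, the bytes at ascending addresses are 81 CF 52.
Read back as big-endian, the last byte is least significant, giving 0x81CF52.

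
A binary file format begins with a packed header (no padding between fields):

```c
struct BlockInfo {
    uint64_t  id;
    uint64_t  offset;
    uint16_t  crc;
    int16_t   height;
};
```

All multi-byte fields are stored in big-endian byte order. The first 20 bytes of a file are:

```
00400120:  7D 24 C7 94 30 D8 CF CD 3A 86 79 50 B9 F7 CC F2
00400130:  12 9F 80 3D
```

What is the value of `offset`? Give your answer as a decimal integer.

`offset` follows `id` (8 bytes), so it starts at byte offset 8 and occupies 8 bytes.
Bytes at offsets 8..15: 3A 86 79 50 B9 F7 CC F2.
Big-endian stores the most-significant byte at the lowest address.
The bytes are already most-significant first: 0x3A867950B9F7CCF2.
0x3A867950B9F7CCF2 = 4217191488703417586.

4217191488703417586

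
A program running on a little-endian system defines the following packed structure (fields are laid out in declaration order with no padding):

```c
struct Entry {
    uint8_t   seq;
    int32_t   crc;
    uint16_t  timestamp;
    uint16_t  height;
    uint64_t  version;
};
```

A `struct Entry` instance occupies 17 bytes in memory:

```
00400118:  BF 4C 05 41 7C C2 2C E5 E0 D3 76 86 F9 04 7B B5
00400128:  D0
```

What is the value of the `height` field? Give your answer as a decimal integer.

57573

`height` follows `seq` (1 B), `crc` (4 B), `timestamp` (2 B), so it starts at offset 1 + 4 + 2 = 7 and occupies 2 bytes.
Bytes at offsets 7..8: E5 E0.
Little-endian stores the least-significant byte at the lowest address.
Reassemble most-significant byte first: E0 E5 → 0xE0E5.
0xE0E5 = 57573.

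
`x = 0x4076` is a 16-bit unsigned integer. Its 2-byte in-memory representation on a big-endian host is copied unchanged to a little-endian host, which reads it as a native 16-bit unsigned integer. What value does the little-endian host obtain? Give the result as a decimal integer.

Stored big-endian, the bytes at ascending addresses are 40 76.
Read back as little-endian, the first byte is least significant, giving 0x7640.
0x7640 = 30272.

30272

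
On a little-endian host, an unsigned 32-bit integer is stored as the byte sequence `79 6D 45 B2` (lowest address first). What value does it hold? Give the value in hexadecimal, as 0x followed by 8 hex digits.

0xB2456D79

Little-endian: lowest address holds the least-significant byte.
Reassemble most-significant byte first: B2 45 6D 79 → 0xB2456D79.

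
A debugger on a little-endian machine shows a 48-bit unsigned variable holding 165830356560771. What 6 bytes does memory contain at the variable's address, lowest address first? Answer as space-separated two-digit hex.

165830356560771 in hexadecimal, padded to 48 bits, is 0x96D2637EEB83.
Split into bytes (most-significant first): 96 D2 63 7E EB 83.
In little-endian order the low byte comes first in memory.
So at ascending addresses the bytes are 83 EB 7E 63 D2 96.

83 EB 7E 63 D2 96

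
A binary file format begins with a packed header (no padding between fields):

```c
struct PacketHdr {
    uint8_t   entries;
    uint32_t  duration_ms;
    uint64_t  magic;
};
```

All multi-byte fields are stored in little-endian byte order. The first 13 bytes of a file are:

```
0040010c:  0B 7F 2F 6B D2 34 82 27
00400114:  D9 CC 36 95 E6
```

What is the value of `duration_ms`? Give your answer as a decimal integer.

3530239871

`duration_ms` follows `entries` (1 byte), so it starts at byte offset 1 and occupies 4 bytes.
Bytes at offsets 1..4: 7F 2F 6B D2.
Little-endian stores the least-significant byte at the lowest address.
Reassemble most-significant byte first: D2 6B 2F 7F → 0xD26B2F7F.
0xD26B2F7F = 3530239871.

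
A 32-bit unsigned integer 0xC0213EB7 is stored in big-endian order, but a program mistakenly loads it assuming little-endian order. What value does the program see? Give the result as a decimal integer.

3074302400

Stored big-endian, the bytes at ascending addresses are C0 21 3E B7.
Read back as little-endian, the first byte is least significant, giving 0xB73E21C0.
0xB73E21C0 = 3074302400.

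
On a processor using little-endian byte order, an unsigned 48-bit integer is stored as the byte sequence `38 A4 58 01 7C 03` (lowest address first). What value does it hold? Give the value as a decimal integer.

In little-endian order the low byte comes first in memory.
Reassemble most-significant byte first: 03 7C 01 58 A4 38 → 0x037C0158A438.
0x037C0158A438 = 3831133414456.

3831133414456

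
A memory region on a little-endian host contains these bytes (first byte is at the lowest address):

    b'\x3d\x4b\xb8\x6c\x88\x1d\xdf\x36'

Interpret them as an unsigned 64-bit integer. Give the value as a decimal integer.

3953911469631359805

Little-endian stores the least-significant byte at the lowest address.
Reassemble most-significant byte first: 36 DF 1D 88 6C B8 4B 3D → 0x36DF1D886CB84B3D.
0x36DF1D886CB84B3D = 3953911469631359805.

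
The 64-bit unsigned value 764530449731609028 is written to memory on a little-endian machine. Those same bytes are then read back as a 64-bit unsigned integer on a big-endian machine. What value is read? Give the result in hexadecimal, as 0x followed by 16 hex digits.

0xC4E138B464289C0A

764530449731609028 in 64-bit hexadecimal is 0x0A9C2864B438E1C4.
Stored little-endian, the bytes at ascending addresses are C4 E1 38 B4 64 28 9C 0A.
Read back as big-endian, the last byte is least significant, giving 0xC4E138B464289C0A.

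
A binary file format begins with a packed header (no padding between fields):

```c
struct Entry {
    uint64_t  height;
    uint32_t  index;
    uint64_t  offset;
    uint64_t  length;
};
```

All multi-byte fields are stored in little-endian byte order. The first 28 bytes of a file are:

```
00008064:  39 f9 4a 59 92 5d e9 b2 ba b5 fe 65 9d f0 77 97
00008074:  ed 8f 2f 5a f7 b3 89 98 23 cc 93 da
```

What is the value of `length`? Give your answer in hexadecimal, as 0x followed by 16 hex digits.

0xDA93CC239889B3F7

`length` follows `height` (8 B), `index` (4 B), `offset` (8 B), so it starts at offset 8 + 4 + 8 = 20 and occupies 8 bytes.
Bytes at offsets 20..27: F7 B3 89 98 23 CC 93 DA.
Little-endian stores the least-significant byte at the lowest address.
Reassemble most-significant byte first: DA 93 CC 23 98 89 B3 F7 → 0xDA93CC239889B3F7.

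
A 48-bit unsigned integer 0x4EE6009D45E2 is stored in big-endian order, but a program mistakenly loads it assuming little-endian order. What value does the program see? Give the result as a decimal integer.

Stored big-endian, the bytes at ascending addresses are 4E E6 00 9D 45 E2.
Read back as little-endian, the first byte is least significant, giving 0xE2459D00E64E.
0xE2459D00E64E = 248788614702670.

248788614702670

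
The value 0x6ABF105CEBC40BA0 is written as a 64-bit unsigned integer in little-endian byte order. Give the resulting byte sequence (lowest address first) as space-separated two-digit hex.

Split into bytes (most-significant first): 6A BF 10 5C EB C4 0B A0.
Little-endian: lowest address holds the least-significant byte.
So at ascending addresses the bytes are A0 0B C4 EB 5C 10 BF 6A.

A0 0B C4 EB 5C 10 BF 6A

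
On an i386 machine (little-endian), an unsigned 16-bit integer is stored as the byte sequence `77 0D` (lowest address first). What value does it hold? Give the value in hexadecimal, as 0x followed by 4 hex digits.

0x0D77

Little-endian stores the least-significant byte at the lowest address.
Reassemble most-significant byte first: 0D 77 → 0x0D77.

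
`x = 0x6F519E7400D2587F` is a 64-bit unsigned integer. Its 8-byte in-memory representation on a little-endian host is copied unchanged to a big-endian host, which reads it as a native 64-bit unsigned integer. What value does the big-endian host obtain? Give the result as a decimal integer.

Stored little-endian, the bytes at ascending addresses are 7F 58 D2 00 74 9E 51 6F.
Read back as big-endian, the last byte is least significant, giving 0x7F58D200749E516F.
0x7F58D200749E516F = 9176315140165751151.

9176315140165751151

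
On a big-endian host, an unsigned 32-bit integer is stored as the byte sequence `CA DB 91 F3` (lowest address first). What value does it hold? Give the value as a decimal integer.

3403387379

Big-endian stores the most-significant byte at the lowest address.
The bytes are already most-significant first: 0xCADB91F3.
0xCADB91F3 = 3403387379.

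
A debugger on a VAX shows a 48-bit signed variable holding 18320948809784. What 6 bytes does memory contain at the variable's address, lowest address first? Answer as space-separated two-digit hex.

38 50 A5 AD A9 10

18320948809784 in hexadecimal, padded to 48 bits, is 0x10A9ADA55038.
Split into bytes (most-significant first): 10 A9 AD A5 50 38.
Little-endian stores the least-significant byte at the lowest address.
So at ascending addresses the bytes are 38 50 A5 AD A9 10.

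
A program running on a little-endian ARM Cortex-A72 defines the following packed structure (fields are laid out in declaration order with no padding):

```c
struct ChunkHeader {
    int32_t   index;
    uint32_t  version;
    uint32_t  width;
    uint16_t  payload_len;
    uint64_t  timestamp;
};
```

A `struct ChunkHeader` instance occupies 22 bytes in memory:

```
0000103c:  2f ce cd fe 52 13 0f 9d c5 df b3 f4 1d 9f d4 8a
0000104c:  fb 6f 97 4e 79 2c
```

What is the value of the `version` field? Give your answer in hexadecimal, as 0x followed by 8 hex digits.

`version` follows `index` (4 bytes), so it starts at byte offset 4 and occupies 4 bytes.
Bytes at offsets 4..7: 52 13 0F 9D.
In little-endian order the low byte comes first in memory.
Reassemble most-significant byte first: 9D 0F 13 52 → 0x9D0F1352.

0x9D0F1352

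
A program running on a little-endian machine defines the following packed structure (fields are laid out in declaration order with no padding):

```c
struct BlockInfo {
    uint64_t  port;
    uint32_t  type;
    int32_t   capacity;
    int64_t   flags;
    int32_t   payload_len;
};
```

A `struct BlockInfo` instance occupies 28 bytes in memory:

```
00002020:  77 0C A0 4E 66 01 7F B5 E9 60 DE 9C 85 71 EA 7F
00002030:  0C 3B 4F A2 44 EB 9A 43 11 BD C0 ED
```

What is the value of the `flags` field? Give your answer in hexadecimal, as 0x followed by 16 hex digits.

0x439AEB44A24F3B0C

`flags` follows `port` (8 B), `type` (4 B), `capacity` (4 B), so it starts at offset 8 + 4 + 4 = 16 and occupies 8 bytes.
Bytes at offsets 16..23: 0C 3B 4F A2 44 EB 9A 43.
Little-endian: lowest address holds the least-significant byte.
Reassemble most-significant byte first: 43 9A EB 44 A2 4F 3B 0C → 0x439AEB44A24F3B0C.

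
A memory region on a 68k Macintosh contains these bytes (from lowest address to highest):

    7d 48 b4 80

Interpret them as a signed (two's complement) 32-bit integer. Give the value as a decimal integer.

2101916800

In big-endian order the high byte comes first in memory.
The bytes are already most-significant first: 0x7D48B480.
0x7D48B480 = 2101916800.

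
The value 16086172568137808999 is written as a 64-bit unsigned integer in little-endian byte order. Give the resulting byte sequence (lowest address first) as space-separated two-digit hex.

67 BC 7C F7 B8 90 3D DF

16086172568137808999 in hexadecimal, padded to 64 bits, is 0xDF3D90B8F77CBC67.
Split into bytes (most-significant first): DF 3D 90 B8 F7 7C BC 67.
In little-endian order the low byte comes first in memory.
So at ascending addresses the bytes are 67 BC 7C F7 B8 90 3D DF.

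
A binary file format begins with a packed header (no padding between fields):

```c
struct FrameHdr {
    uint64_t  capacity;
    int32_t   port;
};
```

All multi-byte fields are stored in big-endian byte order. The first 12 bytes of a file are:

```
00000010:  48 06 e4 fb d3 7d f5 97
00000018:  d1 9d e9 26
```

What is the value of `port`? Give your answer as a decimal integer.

`port` follows `capacity` (8 bytes), so it starts at byte offset 8 and occupies 4 bytes.
Bytes at offsets 8..11: D1 9D E9 26.
Big-endian: lowest address holds the most-significant byte.
The bytes are already most-significant first: 0xD19DE926.
Top bit is set, so as a signed 32-bit value this is 0xD19DE926 − 2^32 = -778180314.

-778180314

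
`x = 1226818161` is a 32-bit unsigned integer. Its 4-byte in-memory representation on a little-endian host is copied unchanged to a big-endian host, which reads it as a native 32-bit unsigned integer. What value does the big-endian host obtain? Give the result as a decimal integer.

1226818161 in 32-bit hexadecimal is 0x491FC271.
Stored little-endian, the bytes at ascending addresses are 71 C2 1F 49.
Read back as big-endian, the last byte is least significant, giving 0x71C21F49.
0x71C21F49 = 1908547401.

1908547401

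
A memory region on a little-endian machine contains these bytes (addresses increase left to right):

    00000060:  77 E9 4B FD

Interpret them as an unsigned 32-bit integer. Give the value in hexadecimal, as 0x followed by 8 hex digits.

Little-endian: lowest address holds the least-significant byte.
Reassemble most-significant byte first: FD 4B E9 77 → 0xFD4BE977.

0xFD4BE977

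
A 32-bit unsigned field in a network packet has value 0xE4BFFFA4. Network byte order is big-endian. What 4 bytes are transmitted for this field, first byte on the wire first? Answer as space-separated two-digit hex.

E4 BF FF A4

Split into bytes (most-significant first): E4 BF FF A4.
In big-endian order the high byte comes first in memory.
So the memory order matches the most-significant-first order: E4 BF FF A4.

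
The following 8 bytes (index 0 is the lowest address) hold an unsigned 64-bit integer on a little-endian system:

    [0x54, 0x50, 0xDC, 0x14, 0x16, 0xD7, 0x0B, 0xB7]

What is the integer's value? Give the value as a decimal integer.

In little-endian order the low byte comes first in memory.
Reassemble most-significant byte first: B7 0B D7 16 14 DC 50 54 → 0xB70BD71614DC5054.
0xB70BD71614DC5054 = 13189872423523864660.

13189872423523864660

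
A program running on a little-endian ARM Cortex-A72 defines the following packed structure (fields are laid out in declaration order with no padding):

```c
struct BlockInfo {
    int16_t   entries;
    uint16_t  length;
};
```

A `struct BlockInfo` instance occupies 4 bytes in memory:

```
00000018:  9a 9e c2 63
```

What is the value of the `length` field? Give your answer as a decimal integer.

`length` follows `entries` (2 bytes), so it starts at byte offset 2 and occupies 2 bytes.
Bytes at offsets 2..3: C2 63.
In little-endian order the low byte comes first in memory.
Reassemble most-significant byte first: 63 C2 → 0x63C2.
0x63C2 = 25538.

25538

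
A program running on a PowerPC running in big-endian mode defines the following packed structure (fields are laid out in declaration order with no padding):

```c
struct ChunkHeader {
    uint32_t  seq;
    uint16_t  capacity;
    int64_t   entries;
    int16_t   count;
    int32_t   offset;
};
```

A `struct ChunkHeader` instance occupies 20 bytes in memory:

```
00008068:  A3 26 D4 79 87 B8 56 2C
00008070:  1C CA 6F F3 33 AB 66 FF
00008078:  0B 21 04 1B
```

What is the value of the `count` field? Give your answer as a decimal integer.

26367

`count` follows `seq` (4 B), `capacity` (2 B), `entries` (8 B), so it starts at offset 4 + 2 + 8 = 14 and occupies 2 bytes.
Bytes at offsets 14..15: 66 FF.
Big-endian stores the most-significant byte at the lowest address.
The bytes are already most-significant first: 0x66FF.
0x66FF = 26367.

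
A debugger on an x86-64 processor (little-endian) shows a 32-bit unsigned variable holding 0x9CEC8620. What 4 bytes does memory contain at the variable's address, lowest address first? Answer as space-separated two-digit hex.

Split into bytes (most-significant first): 9C EC 86 20.
In little-endian order the low byte comes first in memory.
So at ascending addresses the bytes are 20 86 EC 9C.

20 86 EC 9C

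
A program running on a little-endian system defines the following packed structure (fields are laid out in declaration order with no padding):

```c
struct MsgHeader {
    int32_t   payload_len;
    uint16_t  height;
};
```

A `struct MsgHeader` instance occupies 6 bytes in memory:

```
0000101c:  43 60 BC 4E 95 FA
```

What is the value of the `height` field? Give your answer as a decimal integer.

`height` follows `payload_len` (4 bytes), so it starts at byte offset 4 and occupies 2 bytes.
Bytes at offsets 4..5: 95 FA.
Little-endian stores the least-significant byte at the lowest address.
Reassemble most-significant byte first: FA 95 → 0xFA95.
0xFA95 = 64149.

64149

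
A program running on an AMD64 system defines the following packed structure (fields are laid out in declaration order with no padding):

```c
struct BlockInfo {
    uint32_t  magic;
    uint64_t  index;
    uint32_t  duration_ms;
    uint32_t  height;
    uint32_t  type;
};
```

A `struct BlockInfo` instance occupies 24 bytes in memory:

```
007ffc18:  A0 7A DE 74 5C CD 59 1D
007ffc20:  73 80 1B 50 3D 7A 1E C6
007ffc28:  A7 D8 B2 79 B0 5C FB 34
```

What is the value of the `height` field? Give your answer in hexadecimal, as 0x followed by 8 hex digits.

`height` follows `magic` (4 B), `index` (8 B), `duration_ms` (4 B), so it starts at offset 4 + 8 + 4 = 16 and occupies 4 bytes.
Bytes at offsets 16..19: A7 D8 B2 79.
In little-endian order the low byte comes first in memory.
Reassemble most-significant byte first: 79 B2 D8 A7 → 0x79B2D8A7.

0x79B2D8A7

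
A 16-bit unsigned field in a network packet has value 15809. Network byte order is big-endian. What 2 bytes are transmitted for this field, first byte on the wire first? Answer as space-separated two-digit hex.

3D C1

15809 in hexadecimal, padded to 16 bits, is 0x3DC1.
Split into bytes (most-significant first): 3D C1.
In big-endian order the high byte comes first in memory.
So the memory order matches the most-significant-first order: 3D C1.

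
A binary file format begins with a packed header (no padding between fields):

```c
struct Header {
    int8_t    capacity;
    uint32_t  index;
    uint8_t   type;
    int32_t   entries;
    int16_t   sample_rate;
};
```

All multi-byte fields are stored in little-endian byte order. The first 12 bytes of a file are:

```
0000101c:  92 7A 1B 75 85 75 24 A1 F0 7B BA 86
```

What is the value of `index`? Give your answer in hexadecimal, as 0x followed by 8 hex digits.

0x85751B7A

`index` follows `capacity` (1 byte), so it starts at byte offset 1 and occupies 4 bytes.
Bytes at offsets 1..4: 7A 1B 75 85.
In little-endian order the low byte comes first in memory.
Reassemble most-significant byte first: 85 75 1B 7A → 0x85751B7A.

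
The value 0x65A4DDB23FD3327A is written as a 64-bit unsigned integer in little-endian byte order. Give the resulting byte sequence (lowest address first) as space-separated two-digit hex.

7A 32 D3 3F B2 DD A4 65

Split into bytes (most-significant first): 65 A4 DD B2 3F D3 32 7A.
Little-endian stores the least-significant byte at the lowest address.
So at ascending addresses the bytes are 7A 32 D3 3F B2 DD A4 65.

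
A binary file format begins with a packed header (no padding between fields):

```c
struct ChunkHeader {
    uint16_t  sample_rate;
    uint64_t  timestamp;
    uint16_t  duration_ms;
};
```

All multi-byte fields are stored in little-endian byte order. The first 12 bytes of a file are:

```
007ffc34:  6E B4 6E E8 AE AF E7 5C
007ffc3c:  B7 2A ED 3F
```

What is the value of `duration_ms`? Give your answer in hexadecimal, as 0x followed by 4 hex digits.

`duration_ms` follows `sample_rate` (2 B), `timestamp` (8 B), so it starts at offset 2 + 8 = 10 and occupies 2 bytes.
Bytes at offsets 10..11: ED 3F.
Little-endian: lowest address holds the least-significant byte.
Reassemble most-significant byte first: 3F ED → 0x3FED.

0x3FED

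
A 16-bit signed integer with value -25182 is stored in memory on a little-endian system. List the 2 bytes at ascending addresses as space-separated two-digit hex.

A2 9D

Two's complement of -25182 in 16 bits: 25182 = 0x625E; invert → 0x9DA1; add 1 → 0x9DA2.
Split into bytes (most-significant first): 9D A2.
Little-endian: lowest address holds the least-significant byte.
So at ascending addresses the bytes are A2 9D.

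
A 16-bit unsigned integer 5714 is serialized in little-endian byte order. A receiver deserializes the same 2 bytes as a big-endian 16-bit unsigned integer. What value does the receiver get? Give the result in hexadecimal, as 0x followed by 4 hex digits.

5714 in 16-bit hexadecimal is 0x1652.
Stored little-endian, the bytes at ascending addresses are 52 16.
Read back as big-endian, the last byte is least significant, giving 0x5216.

0x5216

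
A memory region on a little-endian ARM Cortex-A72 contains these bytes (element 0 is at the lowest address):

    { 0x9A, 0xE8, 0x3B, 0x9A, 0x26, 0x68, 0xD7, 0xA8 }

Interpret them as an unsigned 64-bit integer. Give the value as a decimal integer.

12166307433370347674

In little-endian order the low byte comes first in memory.
Reassemble most-significant byte first: A8 D7 68 26 9A 3B E8 9A → 0xA8D768269A3BE89A.
0xA8D768269A3BE89A = 12166307433370347674.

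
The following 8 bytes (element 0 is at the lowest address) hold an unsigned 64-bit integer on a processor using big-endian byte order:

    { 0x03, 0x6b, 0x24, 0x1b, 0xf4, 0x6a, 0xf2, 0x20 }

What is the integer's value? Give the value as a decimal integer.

In big-endian order the high byte comes first in memory.
The bytes are already most-significant first: 0x036B241BF46AF220.
0x036B241BF46AF220 = 246330307105190432.

246330307105190432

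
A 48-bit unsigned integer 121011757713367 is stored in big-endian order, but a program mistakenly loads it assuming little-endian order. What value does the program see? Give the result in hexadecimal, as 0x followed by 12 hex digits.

0xD707D53E0F6E

121011757713367 in 48-bit hexadecimal is 0x6E0F3ED507D7.
Stored big-endian, the bytes at ascending addresses are 6E 0F 3E D5 07 D7.
Read back as little-endian, the first byte is least significant, giving 0xD707D53E0F6E.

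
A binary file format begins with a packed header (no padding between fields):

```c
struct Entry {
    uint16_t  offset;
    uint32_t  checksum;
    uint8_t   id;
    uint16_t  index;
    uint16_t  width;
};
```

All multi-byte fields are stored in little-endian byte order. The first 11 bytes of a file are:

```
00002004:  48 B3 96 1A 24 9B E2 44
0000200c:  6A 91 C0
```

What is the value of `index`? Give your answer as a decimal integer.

27204

`index` follows `offset` (2 B), `checksum` (4 B), `id` (1 B), so it starts at offset 2 + 4 + 1 = 7 and occupies 2 bytes.
Bytes at offsets 7..8: 44 6A.
Little-endian: lowest address holds the least-significant byte.
Reassemble most-significant byte first: 6A 44 → 0x6A44.
0x6A44 = 27204.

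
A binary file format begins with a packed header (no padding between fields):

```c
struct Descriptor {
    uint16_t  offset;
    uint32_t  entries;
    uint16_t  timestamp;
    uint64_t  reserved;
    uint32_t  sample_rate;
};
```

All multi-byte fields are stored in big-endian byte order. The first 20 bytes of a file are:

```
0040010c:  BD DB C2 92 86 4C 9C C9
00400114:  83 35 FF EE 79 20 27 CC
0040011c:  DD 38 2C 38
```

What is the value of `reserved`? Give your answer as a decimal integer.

9454744392433674188

`reserved` follows `offset` (2 B), `entries` (4 B), `timestamp` (2 B), so it starts at offset 2 + 4 + 2 = 8 and occupies 8 bytes.
Bytes at offsets 8..15: 83 35 FF EE 79 20 27 CC.
In big-endian order the high byte comes first in memory.
The bytes are already most-significant first: 0x8335FFEE792027CC.
0x8335FFEE792027CC = 9454744392433674188.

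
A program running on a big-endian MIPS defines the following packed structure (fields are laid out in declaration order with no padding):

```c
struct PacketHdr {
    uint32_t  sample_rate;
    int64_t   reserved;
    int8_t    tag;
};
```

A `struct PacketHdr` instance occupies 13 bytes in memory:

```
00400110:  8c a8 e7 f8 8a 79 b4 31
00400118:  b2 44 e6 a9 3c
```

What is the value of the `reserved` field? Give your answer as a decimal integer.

`reserved` follows `sample_rate` (4 bytes), so it starts at byte offset 4 and occupies 8 bytes.
Bytes at offsets 4..11: 8A 79 B4 31 B2 44 E6 A9.
Big-endian stores the most-significant byte at the lowest address.
The bytes are already most-significant first: 0x8A79B431B244E6A9.
Top bit is set, so as a signed 64-bit value this is 0x8A79B431B244E6A9 − 2^64 = -8468539498756249943.

-8468539498756249943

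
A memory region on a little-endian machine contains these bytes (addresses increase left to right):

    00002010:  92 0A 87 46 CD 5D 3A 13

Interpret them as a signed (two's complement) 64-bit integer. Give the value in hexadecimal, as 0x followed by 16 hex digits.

Little-endian: lowest address holds the least-significant byte.
Reassemble most-significant byte first: 13 3A 5D CD 46 87 0A 92 → 0x133A5DCD46870A92.

0x133A5DCD46870A92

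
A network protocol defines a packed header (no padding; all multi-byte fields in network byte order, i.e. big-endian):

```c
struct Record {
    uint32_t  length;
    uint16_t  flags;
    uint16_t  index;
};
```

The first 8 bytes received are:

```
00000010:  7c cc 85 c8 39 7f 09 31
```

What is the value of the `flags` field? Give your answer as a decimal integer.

14719

`flags` follows `length` (4 bytes), so it starts at byte offset 4 and occupies 2 bytes.
Bytes at offsets 4..5: 39 7F.
Big-endian stores the most-significant byte at the lowest address.
The bytes are already most-significant first: 0x397F.
0x397F = 14719.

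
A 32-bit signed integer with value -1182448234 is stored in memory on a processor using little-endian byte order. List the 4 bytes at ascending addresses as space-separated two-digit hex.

Two's complement of -1182448234 in 32 bits: 1182448234 = 0x467ABA6A; invert → 0xB9854595; add 1 → 0xB9854596.
Split into bytes (most-significant first): B9 85 45 96.
Little-endian stores the least-significant byte at the lowest address.
So at ascending addresses the bytes are 96 45 85 B9.

96 45 85 B9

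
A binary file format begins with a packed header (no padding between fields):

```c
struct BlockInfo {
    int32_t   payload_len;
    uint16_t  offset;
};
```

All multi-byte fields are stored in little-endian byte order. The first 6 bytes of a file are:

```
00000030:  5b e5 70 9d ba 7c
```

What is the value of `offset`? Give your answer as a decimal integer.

31930

`offset` follows `payload_len` (4 bytes), so it starts at byte offset 4 and occupies 2 bytes.
Bytes at offsets 4..5: BA 7C.
In little-endian order the low byte comes first in memory.
Reassemble most-significant byte first: 7C BA → 0x7CBA.
0x7CBA = 31930.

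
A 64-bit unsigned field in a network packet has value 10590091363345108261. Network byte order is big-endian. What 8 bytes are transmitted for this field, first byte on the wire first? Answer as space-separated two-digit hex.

92 F7 8F FC 7B 1E 0D 25

10590091363345108261 in hexadecimal, padded to 64 bits, is 0x92F78FFC7B1E0D25.
Split into bytes (most-significant first): 92 F7 8F FC 7B 1E 0D 25.
In big-endian order the high byte comes first in memory.
So the memory order matches the most-significant-first order: 92 F7 8F FC 7B 1E 0D 25.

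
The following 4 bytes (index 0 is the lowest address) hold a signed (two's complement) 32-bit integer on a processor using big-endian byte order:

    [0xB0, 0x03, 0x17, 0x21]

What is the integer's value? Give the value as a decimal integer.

Big-endian stores the most-significant byte at the lowest address.
The bytes are already most-significant first: 0xB0031721.
Top bit is set, so as a signed 32-bit value this is 0xB0031721 − 2^32 = -1341974751.

-1341974751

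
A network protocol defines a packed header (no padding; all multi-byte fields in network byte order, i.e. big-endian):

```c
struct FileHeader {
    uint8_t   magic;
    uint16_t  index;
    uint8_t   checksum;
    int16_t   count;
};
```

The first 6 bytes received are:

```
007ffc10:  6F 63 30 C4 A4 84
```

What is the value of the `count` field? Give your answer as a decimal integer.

-23420

`count` follows `magic` (1 B), `index` (2 B), `checksum` (1 B), so it starts at offset 1 + 2 + 1 = 4 and occupies 2 bytes.
Bytes at offsets 4..5: A4 84.
In big-endian order the high byte comes first in memory.
The bytes are already most-significant first: 0xA484.
Top bit is set, so as a signed 16-bit value this is 0xA484 − 2^16 = -23420.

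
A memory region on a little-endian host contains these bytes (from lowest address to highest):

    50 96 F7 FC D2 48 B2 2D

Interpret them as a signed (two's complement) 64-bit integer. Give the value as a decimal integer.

3292774348585670224

In little-endian order the low byte comes first in memory.
Reassemble most-significant byte first: 2D B2 48 D2 FC F7 96 50 → 0x2DB248D2FCF79650.
0x2DB248D2FCF79650 = 3292774348585670224.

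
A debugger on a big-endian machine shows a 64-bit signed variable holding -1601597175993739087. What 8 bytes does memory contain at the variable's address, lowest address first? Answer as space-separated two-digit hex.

E9 C5 FB DA A3 9F D8 B1

Two's complement of -1601597175993739087 in 64 bits: 1601597175993739087 = 0x163A04255C60274F; invert → 0xE9C5FBDAA39FD8B0; add 1 → 0xE9C5FBDAA39FD8B1.
Split into bytes (most-significant first): E9 C5 FB DA A3 9F D8 B1.
Big-endian: lowest address holds the most-significant byte.
So the memory order matches the most-significant-first order: E9 C5 FB DA A3 9F D8 B1.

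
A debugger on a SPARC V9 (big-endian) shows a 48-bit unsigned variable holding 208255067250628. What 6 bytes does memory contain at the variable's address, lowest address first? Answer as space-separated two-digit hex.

BD 68 29 4E 5F C4

208255067250628 in hexadecimal, padded to 48 bits, is 0xBD68294E5FC4.
Split into bytes (most-significant first): BD 68 29 4E 5F C4.
Big-endian: lowest address holds the most-significant byte.
So the memory order matches the most-significant-first order: BD 68 29 4E 5F C4.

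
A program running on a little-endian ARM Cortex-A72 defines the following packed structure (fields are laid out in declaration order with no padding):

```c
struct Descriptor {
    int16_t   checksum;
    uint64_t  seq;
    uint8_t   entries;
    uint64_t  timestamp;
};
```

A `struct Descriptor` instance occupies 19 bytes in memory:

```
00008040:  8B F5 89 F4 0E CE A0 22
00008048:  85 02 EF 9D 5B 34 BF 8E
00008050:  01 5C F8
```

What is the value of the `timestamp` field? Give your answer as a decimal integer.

17896180731868371869

`timestamp` follows `checksum` (2 B), `seq` (8 B), `entries` (1 B), so it starts at offset 2 + 8 + 1 = 11 and occupies 8 bytes.
Bytes at offsets 11..18: 9D 5B 34 BF 8E 01 5C F8.
In little-endian order the low byte comes first in memory.
Reassemble most-significant byte first: F8 5C 01 8E BF 34 5B 9D → 0xF85C018EBF345B9D.
0xF85C018EBF345B9D = 17896180731868371869.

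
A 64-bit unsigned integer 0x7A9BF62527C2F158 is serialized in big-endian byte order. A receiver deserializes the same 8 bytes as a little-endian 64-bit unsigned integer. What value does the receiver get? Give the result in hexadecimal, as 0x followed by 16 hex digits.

Stored big-endian, the bytes at ascending addresses are 7A 9B F6 25 27 C2 F1 58.
Read back as little-endian, the first byte is least significant, giving 0x58F1C22725F69B7A.

0x58F1C22725F69B7A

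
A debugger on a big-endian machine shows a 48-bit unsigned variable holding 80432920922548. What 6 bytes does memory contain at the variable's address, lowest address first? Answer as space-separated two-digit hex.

80432920922548 in hexadecimal, padded to 48 bits, is 0x49273FAE09B4.
Split into bytes (most-significant first): 49 27 3F AE 09 B4.
In big-endian order the high byte comes first in memory.
So the memory order matches the most-significant-first order: 49 27 3F AE 09 B4.

49 27 3F AE 09 B4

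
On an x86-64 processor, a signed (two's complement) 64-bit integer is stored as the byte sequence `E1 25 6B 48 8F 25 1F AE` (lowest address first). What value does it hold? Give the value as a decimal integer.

In little-endian order the low byte comes first in memory.
Reassemble most-significant byte first: AE 1F 25 8F 48 6B 25 E1 → 0xAE1F258F486B25E1.
Top bit is set, so as a signed 64-bit value this is 0xAE1F258F486B25E1 − 2^64 = -5899955689506527775.

-5899955689506527775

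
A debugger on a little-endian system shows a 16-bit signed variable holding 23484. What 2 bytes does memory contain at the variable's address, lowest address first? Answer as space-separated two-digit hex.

23484 in hexadecimal, padded to 16 bits, is 0x5BBC.
Split into bytes (most-significant first): 5B BC.
Little-endian stores the least-significant byte at the lowest address.
So at ascending addresses the bytes are BC 5B.

BC 5B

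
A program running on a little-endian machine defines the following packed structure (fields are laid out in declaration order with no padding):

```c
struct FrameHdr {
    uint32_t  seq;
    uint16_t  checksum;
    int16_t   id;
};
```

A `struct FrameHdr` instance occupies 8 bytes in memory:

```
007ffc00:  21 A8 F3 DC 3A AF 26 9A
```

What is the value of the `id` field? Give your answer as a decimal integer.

`id` follows `seq` (4 B), `checksum` (2 B), so it starts at offset 4 + 2 = 6 and occupies 2 bytes.
Bytes at offsets 6..7: 26 9A.
In little-endian order the low byte comes first in memory.
Reassemble most-significant byte first: 9A 26 → 0x9A26.
Top bit is set, so as a signed 16-bit value this is 0x9A26 − 2^16 = -26074.

-26074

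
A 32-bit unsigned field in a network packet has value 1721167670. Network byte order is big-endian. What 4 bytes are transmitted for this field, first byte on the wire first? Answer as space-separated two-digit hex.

1721167670 in hexadecimal, padded to 32 bits, is 0x6696EF36.
Split into bytes (most-significant first): 66 96 EF 36.
Big-endian stores the most-significant byte at the lowest address.
So the memory order matches the most-significant-first order: 66 96 EF 36.

66 96 EF 36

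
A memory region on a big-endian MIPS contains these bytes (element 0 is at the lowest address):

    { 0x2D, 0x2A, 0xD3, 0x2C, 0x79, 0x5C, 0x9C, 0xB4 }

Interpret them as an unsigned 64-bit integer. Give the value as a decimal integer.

3254645868696738996

In big-endian order the high byte comes first in memory.
The bytes are already most-significant first: 0x2D2AD32C795C9CB4.
0x2D2AD32C795C9CB4 = 3254645868696738996.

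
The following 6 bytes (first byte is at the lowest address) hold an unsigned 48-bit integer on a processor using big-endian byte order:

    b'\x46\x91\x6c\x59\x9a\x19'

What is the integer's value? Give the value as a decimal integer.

Big-endian: lowest address holds the most-significant byte.
The bytes are already most-significant first: 0x46916C599A19.
0x46916C599A19 = 77590402013721.

77590402013721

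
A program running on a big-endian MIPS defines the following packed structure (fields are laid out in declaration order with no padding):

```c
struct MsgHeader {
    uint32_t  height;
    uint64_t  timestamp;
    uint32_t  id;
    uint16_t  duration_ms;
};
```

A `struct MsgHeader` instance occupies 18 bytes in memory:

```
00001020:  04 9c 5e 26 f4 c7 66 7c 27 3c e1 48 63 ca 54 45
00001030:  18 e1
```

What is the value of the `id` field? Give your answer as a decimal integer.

1674204229

`id` follows `height` (4 B), `timestamp` (8 B), so it starts at offset 4 + 8 = 12 and occupies 4 bytes.
Bytes at offsets 12..15: 63 CA 54 45.
Big-endian: lowest address holds the most-significant byte.
The bytes are already most-significant first: 0x63CA5445.
0x63CA5445 = 1674204229.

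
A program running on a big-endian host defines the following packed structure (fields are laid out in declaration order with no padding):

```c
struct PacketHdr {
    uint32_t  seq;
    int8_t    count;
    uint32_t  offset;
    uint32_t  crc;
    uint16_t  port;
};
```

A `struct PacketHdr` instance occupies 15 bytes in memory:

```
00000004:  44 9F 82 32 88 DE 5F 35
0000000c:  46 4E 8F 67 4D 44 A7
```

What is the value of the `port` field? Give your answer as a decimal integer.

17575

`port` follows `seq` (4 B), `count` (1 B), `offset` (4 B), `crc` (4 B), so it starts at offset 4 + 1 + 4 + 4 = 13 and occupies 2 bytes.
Bytes at offsets 13..14: 44 A7.
Big-endian: lowest address holds the most-significant byte.
The bytes are already most-significant first: 0x44A7.
0x44A7 = 17575.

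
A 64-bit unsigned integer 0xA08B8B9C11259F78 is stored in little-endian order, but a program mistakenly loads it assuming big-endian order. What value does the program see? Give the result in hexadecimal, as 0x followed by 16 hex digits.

Stored little-endian, the bytes at ascending addresses are 78 9F 25 11 9C 8B 8B A0.
Read back as big-endian, the last byte is least significant, giving 0x789F25119C8B8BA0.

0x789F25119C8B8BA0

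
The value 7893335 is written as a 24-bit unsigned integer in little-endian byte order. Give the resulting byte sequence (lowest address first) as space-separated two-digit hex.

7893335 in hexadecimal, padded to 24 bits, is 0x787157.
Split into bytes (most-significant first): 78 71 57.
Little-endian: lowest address holds the least-significant byte.
So at ascending addresses the bytes are 57 71 78.

57 71 78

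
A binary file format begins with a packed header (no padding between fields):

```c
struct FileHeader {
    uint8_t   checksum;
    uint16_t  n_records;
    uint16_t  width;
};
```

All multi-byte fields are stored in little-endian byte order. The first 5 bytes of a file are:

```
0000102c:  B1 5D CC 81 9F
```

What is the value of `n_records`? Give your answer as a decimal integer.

`n_records` follows `checksum` (1 byte), so it starts at byte offset 1 and occupies 2 bytes.
Bytes at offsets 1..2: 5D CC.
Little-endian: lowest address holds the least-significant byte.
Reassemble most-significant byte first: CC 5D → 0xCC5D.
0xCC5D = 52317.

52317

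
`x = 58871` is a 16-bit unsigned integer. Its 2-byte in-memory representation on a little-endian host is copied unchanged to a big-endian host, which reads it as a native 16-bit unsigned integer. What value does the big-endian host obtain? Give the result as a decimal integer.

63461

58871 in 16-bit hexadecimal is 0xE5F7.
Stored little-endian, the bytes at ascending addresses are F7 E5.
Read back as big-endian, the last byte is least significant, giving 0xF7E5.
0xF7E5 = 63461.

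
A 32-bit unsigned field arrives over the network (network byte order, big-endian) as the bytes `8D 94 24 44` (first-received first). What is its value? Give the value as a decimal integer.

Big-endian stores the most-significant byte at the lowest address.
The bytes are already most-significant first: 0x8D942444.
0x8D942444 = 2375296068.

2375296068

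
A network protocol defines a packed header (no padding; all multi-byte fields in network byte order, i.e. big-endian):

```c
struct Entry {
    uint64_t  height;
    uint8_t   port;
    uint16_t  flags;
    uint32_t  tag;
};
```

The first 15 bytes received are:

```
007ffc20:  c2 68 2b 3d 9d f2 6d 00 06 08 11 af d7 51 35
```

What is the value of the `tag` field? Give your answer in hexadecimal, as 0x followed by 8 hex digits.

0xAFD75135

`tag` follows `height` (8 B), `port` (1 B), `flags` (2 B), so it starts at offset 8 + 1 + 2 = 11 and occupies 4 bytes.
Bytes at offsets 11..14: AF D7 51 35.
Big-endian: lowest address holds the most-significant byte.
The bytes are already most-significant first: 0xAFD75135.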